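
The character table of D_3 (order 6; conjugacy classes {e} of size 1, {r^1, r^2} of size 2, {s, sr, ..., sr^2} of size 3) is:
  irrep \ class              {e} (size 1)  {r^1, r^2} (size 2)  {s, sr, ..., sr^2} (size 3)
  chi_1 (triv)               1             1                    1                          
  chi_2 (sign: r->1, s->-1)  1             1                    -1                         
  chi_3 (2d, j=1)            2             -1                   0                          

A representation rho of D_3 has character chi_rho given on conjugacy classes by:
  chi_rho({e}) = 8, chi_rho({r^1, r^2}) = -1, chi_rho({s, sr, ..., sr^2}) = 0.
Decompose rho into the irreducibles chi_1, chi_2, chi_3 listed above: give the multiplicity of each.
Multiplicities: chi_1: 1, chi_2: 1, chi_3: 3.

Working: Use <chi_rho, chi> = (1/|G|) sum_C |C| * chi_rho(C) * conj(chi(C)) with |G| = 6 for each irreducible chi in the table:
  <chi_rho, chi_1> = (1/6)[1*(8)*conj(1) + 2*(-1)*conj(1) + 3*(0)*conj(1)]
      = (1/6)[(8) + (-2) + (0)] = 6/6 = 1
  <chi_rho, chi_2> = (1/6)[1*(8)*conj(1) + 2*(-1)*conj(1) + 3*(0)*conj(-1)]
      = (1/6)[(8) + (-2) + (0)] = 6/6 = 1
  <chi_rho, chi_3> = (1/6)[1*(8)*conj(2) + 2*(-1)*conj(-1) + 3*(0)*conj(0)]
      = (1/6)[(16) + (2) + (0)] = 18/6 = 3
Dimension check: dim(rho) = sum (mult * dim) = 1*1 + 1*1 + 3*2 = 8 = chi_rho(e) = 8.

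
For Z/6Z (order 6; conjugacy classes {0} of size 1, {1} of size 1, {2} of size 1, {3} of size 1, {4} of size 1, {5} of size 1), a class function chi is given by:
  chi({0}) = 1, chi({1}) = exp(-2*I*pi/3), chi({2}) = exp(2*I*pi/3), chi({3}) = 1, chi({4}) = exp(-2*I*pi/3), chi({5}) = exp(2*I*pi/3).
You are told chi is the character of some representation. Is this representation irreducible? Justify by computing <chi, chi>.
Irreducible: <chi, chi> = 1.

Reasoning: <chi, chi> = (1/|G|) sum_C |C| * |chi(C)|^2 = (1/6)[1*|1|^2 + 1*|exp(-2*I*pi/3)|^2 + 1*|exp(2*I*pi/3)|^2 + 1*|1|^2 + 1*|exp(-2*I*pi/3)|^2 + 1*|exp(2*I*pi/3)|^2]
  = (1/6)[(1) + (1) + (1) + (1) + (1) + (1)] = 6/6 = 1.
(Exp terms are combined using exp(i*s)*conj(exp(i*t)) = exp(i*(s-t)), and sums of them are collapsed using the identity that for every m > 1 the m distinct m-th roots of unity sum to 0, e.g. 1 + exp(2*I*pi/3) + exp(-2*I*pi/3) = 0.)
A character is irreducible iff <chi, chi> = 1, so this representation is irreducible.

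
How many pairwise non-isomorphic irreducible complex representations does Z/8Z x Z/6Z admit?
48

Justification: The number of irreducible complex representations of a finite group equals its number of conjugacy classes. Z/8Z x Z/6Z is abelian of order 48, so every element is its own conjugacy class: 48 classes, so Z/8Z x Z/6Z (order 48) has exactly 48 irreducible complex representations.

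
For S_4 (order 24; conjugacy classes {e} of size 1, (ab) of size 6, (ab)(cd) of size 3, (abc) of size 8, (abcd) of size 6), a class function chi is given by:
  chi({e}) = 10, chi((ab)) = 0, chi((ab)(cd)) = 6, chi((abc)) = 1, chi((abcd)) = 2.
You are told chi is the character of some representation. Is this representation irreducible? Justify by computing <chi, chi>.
Not irreducible (reducible): <chi, chi> = 10 > 1.

Details: <chi, chi> = (1/|G|) sum_C |C| * |chi(C)|^2 = (1/24)[1*|10|^2 + 6*|0|^2 + 3*|6|^2 + 8*|1|^2 + 6*|2|^2]
  = (1/24)[(100) + (0) + (108) + (8) + (24)] = 240/24 = 10.
A character is irreducible iff <chi, chi> = 1, so this representation is reducible.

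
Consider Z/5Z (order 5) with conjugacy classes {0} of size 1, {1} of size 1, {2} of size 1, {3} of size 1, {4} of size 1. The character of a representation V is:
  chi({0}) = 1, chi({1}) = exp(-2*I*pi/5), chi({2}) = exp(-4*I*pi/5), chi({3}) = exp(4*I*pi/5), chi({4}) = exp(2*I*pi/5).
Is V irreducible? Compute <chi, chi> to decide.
Irreducible: <chi, chi> = 1.

Working: <chi, chi> = (1/|G|) sum_C |C| * |chi(C)|^2 = (1/5)[1*|1|^2 + 1*|exp(-2*I*pi/5)|^2 + 1*|exp(-4*I*pi/5)|^2 + 1*|exp(4*I*pi/5)|^2 + 1*|exp(2*I*pi/5)|^2]
  = (1/5)[(1) + (1) + (1) + (1) + (1)] = 5/5 = 1.
(Exp terms are combined using exp(i*s)*conj(exp(i*t)) = exp(i*(s-t)), and sums of them are collapsed using the identity that for every m > 1 the m distinct m-th roots of unity sum to 0, e.g. 1 + exp(2*I*pi/3) + exp(-2*I*pi/3) = 0.)
A character is irreducible iff <chi, chi> = 1, so this representation is irreducible.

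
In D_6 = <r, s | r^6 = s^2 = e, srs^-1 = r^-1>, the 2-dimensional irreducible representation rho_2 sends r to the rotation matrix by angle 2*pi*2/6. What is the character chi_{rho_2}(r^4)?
chi_{rho_2}(r^4) = 2*cos(2*pi*2*4/6) = -1

Details: rho_2(r^4) is rotation by angle 2*pi*2*4/6, whose trace is 2*cos(2*pi*2*4/6) = -1.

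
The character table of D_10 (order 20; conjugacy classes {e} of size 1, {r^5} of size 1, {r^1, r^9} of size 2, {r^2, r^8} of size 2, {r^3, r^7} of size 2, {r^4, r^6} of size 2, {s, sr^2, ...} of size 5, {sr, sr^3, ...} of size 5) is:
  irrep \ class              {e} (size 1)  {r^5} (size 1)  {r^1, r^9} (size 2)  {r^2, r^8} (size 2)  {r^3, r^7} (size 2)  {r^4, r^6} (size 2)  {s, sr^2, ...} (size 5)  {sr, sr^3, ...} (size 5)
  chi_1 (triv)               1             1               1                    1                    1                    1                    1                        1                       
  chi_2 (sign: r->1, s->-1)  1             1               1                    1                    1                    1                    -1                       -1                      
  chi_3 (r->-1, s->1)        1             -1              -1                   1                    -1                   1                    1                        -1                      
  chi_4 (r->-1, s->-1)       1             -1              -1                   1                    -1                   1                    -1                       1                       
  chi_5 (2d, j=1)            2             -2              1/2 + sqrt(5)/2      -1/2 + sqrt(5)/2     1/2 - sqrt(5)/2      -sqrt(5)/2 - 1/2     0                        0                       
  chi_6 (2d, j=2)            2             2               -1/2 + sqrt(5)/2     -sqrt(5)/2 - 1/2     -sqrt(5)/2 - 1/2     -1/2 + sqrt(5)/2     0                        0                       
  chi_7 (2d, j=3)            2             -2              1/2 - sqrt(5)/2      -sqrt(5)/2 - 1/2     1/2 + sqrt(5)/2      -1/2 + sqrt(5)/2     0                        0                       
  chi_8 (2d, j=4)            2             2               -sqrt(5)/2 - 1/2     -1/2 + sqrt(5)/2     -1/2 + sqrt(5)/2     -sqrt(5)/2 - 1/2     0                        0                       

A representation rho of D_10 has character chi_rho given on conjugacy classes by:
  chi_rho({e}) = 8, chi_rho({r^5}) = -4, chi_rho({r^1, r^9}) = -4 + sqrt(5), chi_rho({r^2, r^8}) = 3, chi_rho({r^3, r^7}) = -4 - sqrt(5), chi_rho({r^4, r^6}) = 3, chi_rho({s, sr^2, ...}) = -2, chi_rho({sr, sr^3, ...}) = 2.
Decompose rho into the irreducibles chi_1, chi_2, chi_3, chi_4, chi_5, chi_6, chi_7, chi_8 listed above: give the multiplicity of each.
Multiplicities: chi_1: 0, chi_2: 0, chi_3: 1, chi_4: 3, chi_5: 1, chi_6: 1, chi_7: 0, chi_8: 0.

Why: Use <chi_rho, chi> = (1/|G|) sum_C |C| * chi_rho(C) * conj(chi(C)) with |G| = 20 for each irreducible chi in the table:
  <chi_rho, chi_1> = (1/20)[1*(8)*conj(1) + 1*(-4)*conj(1) + 2*(-4 + sqrt(5))*conj(1) + 2*(3)*conj(1) + 2*(-4 - sqrt(5))*conj(1) + 2*(3)*conj(1) + 5*(-2)*conj(1) + 5*(2)*conj(1)]
      = (1/20)[(8) + (-4) + (-8 + 2*sqrt(5)) + (6) + (-8 - 2*sqrt(5)) + (6) + (-10) + (10)] = 0/20 = 0
  <chi_rho, chi_2> = (1/20)[1*(8)*conj(1) + 1*(-4)*conj(1) + 2*(-4 + sqrt(5))*conj(1) + 2*(3)*conj(1) + 2*(-4 - sqrt(5))*conj(1) + 2*(3)*conj(1) + 5*(-2)*conj(-1) + 5*(2)*conj(-1)]
      = (1/20)[(8) + (-4) + (-8 + 2*sqrt(5)) + (6) + (-8 - 2*sqrt(5)) + (6) + (10) + (-10)] = 0/20 = 0
  <chi_rho, chi_3> = (1/20)[1*(8)*conj(1) + 1*(-4)*conj(-1) + 2*(-4 + sqrt(5))*conj(-1) + 2*(3)*conj(1) + 2*(-4 - sqrt(5))*conj(-1) + 2*(3)*conj(1) + 5*(-2)*conj(1) + 5*(2)*conj(-1)]
      = (1/20)[(8) + (4) + (8 - 2*sqrt(5)) + (6) + (2*sqrt(5) + 8) + (6) + (-10) + (-10)] = 20/20 = 1
  <chi_rho, chi_4> = (1/20)[1*(8)*conj(1) + 1*(-4)*conj(-1) + 2*(-4 + sqrt(5))*conj(-1) + 2*(3)*conj(1) + 2*(-4 - sqrt(5))*conj(-1) + 2*(3)*conj(1) + 5*(-2)*conj(-1) + 5*(2)*conj(1)]
      = (1/20)[(8) + (4) + (8 - 2*sqrt(5)) + (6) + (2*sqrt(5) + 8) + (6) + (10) + (10)] = 60/20 = 3
  <chi_rho, chi_5> = (1/20)[1*(8)*conj(2) + 1*(-4)*conj(-2) + 2*(-4 + sqrt(5))*conj(1/2 + sqrt(5)/2) + 2*(3)*conj(-1/2 + sqrt(5)/2) + 2*(-4 - sqrt(5))*conj(1/2 - sqrt(5)/2) + 2*(3)*conj(-sqrt(5)/2 - 1/2) + 5*(-2)*conj(0) + 5*(2)*conj(0)]
      = (1/20)[(16) + (8) + (1 - 3*sqrt(5)) + (-3 + 3*sqrt(5)) + (1 + 3*sqrt(5)) + (-3*sqrt(5) - 3) + (0) + (0)] = 20/20 = 1
  <chi_rho, chi_6> = (1/20)[1*(8)*conj(2) + 1*(-4)*conj(2) + 2*(-4 + sqrt(5))*conj(-1/2 + sqrt(5)/2) + 2*(3)*conj(-sqrt(5)/2 - 1/2) + 2*(-4 - sqrt(5))*conj(-sqrt(5)/2 - 1/2) + 2*(3)*conj(-1/2 + sqrt(5)/2) + 5*(-2)*conj(0) + 5*(2)*conj(0)]
      = (1/20)[(16) + (-8) + (9 - 5*sqrt(5)) + (-3*sqrt(5) - 3) + (9 + 5*sqrt(5)) + (-3 + 3*sqrt(5)) + (0) + (0)] = 20/20 = 1
  <chi_rho, chi_7> = (1/20)[1*(8)*conj(2) + 1*(-4)*conj(-2) + 2*(-4 + sqrt(5))*conj(1/2 - sqrt(5)/2) + 2*(3)*conj(-sqrt(5)/2 - 1/2) + 2*(-4 - sqrt(5))*conj(1/2 + sqrt(5)/2) + 2*(3)*conj(-1/2 + sqrt(5)/2) + 5*(-2)*conj(0) + 5*(2)*conj(0)]
      = (1/20)[(16) + (8) + (-9 + 5*sqrt(5)) + (-3*sqrt(5) - 3) + (-5*sqrt(5) - 9) + (-3 + 3*sqrt(5)) + (0) + (0)] = 0/20 = 0
  <chi_rho, chi_8> = (1/20)[1*(8)*conj(2) + 1*(-4)*conj(2) + 2*(-4 + sqrt(5))*conj(-sqrt(5)/2 - 1/2) + 2*(3)*conj(-1/2 + sqrt(5)/2) + 2*(-4 - sqrt(5))*conj(-1/2 + sqrt(5)/2) + 2*(3)*conj(-sqrt(5)/2 - 1/2) + 5*(-2)*conj(0) + 5*(2)*conj(0)]
      = (1/20)[(16) + (-8) + (-1 + 3*sqrt(5)) + (-3 + 3*sqrt(5)) + (-3*sqrt(5) - 1) + (-3*sqrt(5) - 3) + (0) + (0)] = 0/20 = 0
Dimension check: dim(rho) = sum (mult * dim) = 0*1 + 0*1 + 1*1 + 3*1 + 1*2 + 1*2 + 0*2 + 0*2 = 8 = chi_rho(e) = 8.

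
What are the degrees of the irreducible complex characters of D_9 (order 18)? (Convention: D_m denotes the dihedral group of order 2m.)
Dimensions: 1, 1, 2, 2, 2, 2

Proof sketch: There are 6 irreducibles (= number of conjugacy classes). Their dimensions d_i satisfy sum d_i^2 = |G| = 18: 1 + 1 + 4 + 4 + 4 + 4 = 18.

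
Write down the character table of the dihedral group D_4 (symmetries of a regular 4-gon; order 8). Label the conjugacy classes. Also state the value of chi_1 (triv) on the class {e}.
Conjugacy classes: {e} of size 1, {r^2} of size 1, {r^1, r^3} of size 2, {s, sr^2, ...} of size 2, {sr, sr^3, ...} of size 2.
Character table:
  irrep \ class              {e} (size 1)  {r^2} (size 1)  {r^1, r^3} (size 2)  {s, sr^2, ...} (size 2)  {sr, sr^3, ...} (size 2)
  chi_1 (triv)               1             1               1                    1                        1                       
  chi_2 (sign: r->1, s->-1)  1             1               1                    -1                       -1                      
  chi_3 (r->-1, s->1)        1             1               -1                   1                        -1                      
  chi_4 (r->-1, s->-1)       1             1               -1                   -1                       1                       
  chi_5 (2d, j=1)            2             -2              0                    0                        0                       

Spot check: chi_1 (triv) on {e} = 1.

Why: D_4 has order 2*4 = 8 with 5 conjugacy classes, hence 5 irreducibles. Sum of squared dims 1 + 1 + 1 + 1 + 4 = 8 = |G|. Linear characters come from the abelianisation; the 2-dimensional irreps have character r^k -> 2*cos(2*pi*j*k/4), reflections -> 0.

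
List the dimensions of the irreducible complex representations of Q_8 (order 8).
Dimensions: 1, 1, 1, 1, 2

Proof sketch: There are 5 irreducibles (= number of conjugacy classes). Their dimensions d_i satisfy sum d_i^2 = |G| = 8: 1 + 1 + 1 + 1 + 4 = 8.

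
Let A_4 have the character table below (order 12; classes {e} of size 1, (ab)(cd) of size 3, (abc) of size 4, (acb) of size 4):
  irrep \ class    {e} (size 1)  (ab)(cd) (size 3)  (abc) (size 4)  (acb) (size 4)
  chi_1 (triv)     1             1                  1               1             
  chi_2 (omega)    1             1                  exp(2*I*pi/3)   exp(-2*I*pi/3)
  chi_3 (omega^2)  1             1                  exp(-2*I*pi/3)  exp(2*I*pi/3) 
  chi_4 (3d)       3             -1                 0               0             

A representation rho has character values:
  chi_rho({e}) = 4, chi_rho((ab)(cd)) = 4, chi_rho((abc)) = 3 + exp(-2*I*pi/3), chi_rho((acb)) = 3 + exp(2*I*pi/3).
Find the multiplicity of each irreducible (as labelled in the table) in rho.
Multiplicities: chi_1: 3, chi_2: 0, chi_3: 1, chi_4: 0.

Use <chi_rho, chi> = (1/|G|) sum_C |C| * chi_rho(C) * conj(chi(C)) with |G| = 12 for each irreducible chi in the table:
  <chi_rho, chi_1> = (1/12)[1*(4)*conj(1) + 3*(4)*conj(1) + 4*(3 + exp(-2*I*pi/3))*conj(1) + 4*(3 + exp(2*I*pi/3))*conj(1)]
      = (1/12)[(4) + (12) + (12 + 4*exp(-2*I*pi/3)) + (12 + 4*exp(2*I*pi/3))] = 36/12 = 3
  <chi_rho, chi_2> = (1/12)[1*(4)*conj(1) + 3*(4)*conj(1) + 4*(3 + exp(-2*I*pi/3))*conj(exp(2*I*pi/3)) + 4*(3 + exp(2*I*pi/3))*conj(exp(-2*I*pi/3))]
      = (1/12)[(4) + (12) + (12*exp(-2*I*pi/3) + 4*exp(2*I*pi/3)) + (4*exp(-2*I*pi/3) + 12*exp(2*I*pi/3))] = 0/12 = 0
  <chi_rho, chi_3> = (1/12)[1*(4)*conj(1) + 3*(4)*conj(1) + 4*(3 + exp(-2*I*pi/3))*conj(exp(-2*I*pi/3)) + 4*(3 + exp(2*I*pi/3))*conj(exp(2*I*pi/3))]
      = (1/12)[(4) + (12) + (4 + 12*exp(2*I*pi/3)) + (4 + 12*exp(-2*I*pi/3))] = 12/12 = 1
  <chi_rho, chi_4> = (1/12)[1*(4)*conj(3) + 3*(4)*conj(-1) + 4*(3 + exp(-2*I*pi/3))*conj(0) + 4*(3 + exp(2*I*pi/3))*conj(0)]
      = (1/12)[(12) + (-12) + (0) + (0)] = 0/12 = 0
(Exp terms are combined using exp(i*s)*conj(exp(i*t)) = exp(i*(s-t)), and sums of them are collapsed using the identity that for every m > 1 the m distinct m-th roots of unity sum to 0, e.g. 1 + exp(2*I*pi/3) + exp(-2*I*pi/3) = 0.)
Dimension check: dim(rho) = sum (mult * dim) = 3*1 + 0*1 + 1*1 + 0*3 = 4 = chi_rho(e) = 4.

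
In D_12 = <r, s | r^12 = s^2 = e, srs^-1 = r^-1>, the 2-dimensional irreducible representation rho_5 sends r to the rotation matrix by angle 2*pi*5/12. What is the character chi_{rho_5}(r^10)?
chi_{rho_5}(r^10) = 2*cos(2*pi*5*10/12) = 1

Justification: rho_5(r^10) is rotation by angle 2*pi*5*10/12, whose trace is 2*cos(2*pi*5*10/12) = 1.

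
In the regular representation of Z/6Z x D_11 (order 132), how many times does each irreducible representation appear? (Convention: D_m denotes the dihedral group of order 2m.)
Each irreducible V_i of dimension d_i appears with multiplicity d_i, i.e. rho_reg = (direct sum over all irreducibles V_i) d_i V_i. The irreducible dimensions for Z/6Z x D_11 are 1, 1, 1, 1, 1, 1, 1, 1, 1, 1, 1, 1, 2, 2, 2, 2, 2, 2, 2, 2, 2, 2, 2, 2, 2, 2, 2, 2, 2, 2, 2, 2, 2, 2, 2, 2, 2, 2, 2, 2, 2, 2: 12 irreducibles of dimension 1, each with multiplicity 1; 30 irreducibles of dimension 2, each with multiplicity 2. Total dimension 12*1*1 + 30*2*2 = 132 = |G|.

Argument: General theorem: in the regular representation of a finite group G, each irreducible appears with multiplicity equal to its dimension. Check: dim(rho_reg) = sum d_i^2 = 1 + 1 + 1 + 1 + 1 + 1 + 1 + 1 + 1 + 1 + 1 + 1 + 4 + 4 + 4 + 4 + 4 + 4 + 4 + 4 + 4 + 4 + 4 + 4 + 4 + 4 + 4 + 4 + 4 + 4 + 4 + 4 + 4 + 4 + 4 + 4 + 4 + 4 + 4 + 4 + 4 + 4 = 132 = |G|.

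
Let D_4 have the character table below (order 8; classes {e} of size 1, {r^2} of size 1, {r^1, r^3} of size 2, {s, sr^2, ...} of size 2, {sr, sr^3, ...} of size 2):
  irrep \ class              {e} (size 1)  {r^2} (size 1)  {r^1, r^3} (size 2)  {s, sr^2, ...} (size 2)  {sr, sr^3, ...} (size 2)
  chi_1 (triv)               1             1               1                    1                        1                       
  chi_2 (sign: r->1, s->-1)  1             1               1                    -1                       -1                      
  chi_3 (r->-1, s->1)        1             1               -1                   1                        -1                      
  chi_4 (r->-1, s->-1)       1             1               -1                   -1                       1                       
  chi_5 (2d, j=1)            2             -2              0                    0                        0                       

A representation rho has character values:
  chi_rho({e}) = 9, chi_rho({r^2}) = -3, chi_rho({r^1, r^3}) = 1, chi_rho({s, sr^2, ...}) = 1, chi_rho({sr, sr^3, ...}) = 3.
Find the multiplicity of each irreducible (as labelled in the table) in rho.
Multiplicities: chi_1: 2, chi_2: 0, chi_3: 0, chi_4: 1, chi_5: 3.

Justification: Use <chi_rho, chi> = (1/|G|) sum_C |C| * chi_rho(C) * conj(chi(C)) with |G| = 8 for each irreducible chi in the table:
  <chi_rho, chi_1> = (1/8)[1*(9)*conj(1) + 1*(-3)*conj(1) + 2*(1)*conj(1) + 2*(1)*conj(1) + 2*(3)*conj(1)]
      = (1/8)[(9) + (-3) + (2) + (2) + (6)] = 16/8 = 2
  <chi_rho, chi_2> = (1/8)[1*(9)*conj(1) + 1*(-3)*conj(1) + 2*(1)*conj(1) + 2*(1)*conj(-1) + 2*(3)*conj(-1)]
      = (1/8)[(9) + (-3) + (2) + (-2) + (-6)] = 0/8 = 0
  <chi_rho, chi_3> = (1/8)[1*(9)*conj(1) + 1*(-3)*conj(1) + 2*(1)*conj(-1) + 2*(1)*conj(1) + 2*(3)*conj(-1)]
      = (1/8)[(9) + (-3) + (-2) + (2) + (-6)] = 0/8 = 0
  <chi_rho, chi_4> = (1/8)[1*(9)*conj(1) + 1*(-3)*conj(1) + 2*(1)*conj(-1) + 2*(1)*conj(-1) + 2*(3)*conj(1)]
      = (1/8)[(9) + (-3) + (-2) + (-2) + (6)] = 8/8 = 1
  <chi_rho, chi_5> = (1/8)[1*(9)*conj(2) + 1*(-3)*conj(-2) + 2*(1)*conj(0) + 2*(1)*conj(0) + 2*(3)*conj(0)]
      = (1/8)[(18) + (6) + (0) + (0) + (0)] = 24/8 = 3
Dimension check: dim(rho) = sum (mult * dim) = 2*1 + 0*1 + 0*1 + 1*1 + 3*2 = 9 = chi_rho(e) = 9.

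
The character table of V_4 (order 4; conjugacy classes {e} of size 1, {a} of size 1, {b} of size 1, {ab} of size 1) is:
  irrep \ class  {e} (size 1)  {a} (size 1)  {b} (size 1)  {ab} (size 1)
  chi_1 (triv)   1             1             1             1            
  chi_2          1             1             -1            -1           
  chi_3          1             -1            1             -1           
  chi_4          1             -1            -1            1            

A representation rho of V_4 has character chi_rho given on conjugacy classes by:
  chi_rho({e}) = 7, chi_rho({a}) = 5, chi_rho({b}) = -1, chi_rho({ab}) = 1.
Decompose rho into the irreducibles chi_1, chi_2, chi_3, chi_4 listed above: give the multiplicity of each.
Multiplicities: chi_1: 3, chi_2: 3, chi_3: 0, chi_4: 1.

Proof sketch: Use <chi_rho, chi> = (1/|G|) sum_C |C| * chi_rho(C) * conj(chi(C)) with |G| = 4 for each irreducible chi in the table:
  <chi_rho, chi_1> = (1/4)[1*(7)*conj(1) + 1*(5)*conj(1) + 1*(-1)*conj(1) + 1*(1)*conj(1)]
      = (1/4)[(7) + (5) + (-1) + (1)] = 12/4 = 3
  <chi_rho, chi_2> = (1/4)[1*(7)*conj(1) + 1*(5)*conj(1) + 1*(-1)*conj(-1) + 1*(1)*conj(-1)]
      = (1/4)[(7) + (5) + (1) + (-1)] = 12/4 = 3
  <chi_rho, chi_3> = (1/4)[1*(7)*conj(1) + 1*(5)*conj(-1) + 1*(-1)*conj(1) + 1*(1)*conj(-1)]
      = (1/4)[(7) + (-5) + (-1) + (-1)] = 0/4 = 0
  <chi_rho, chi_4> = (1/4)[1*(7)*conj(1) + 1*(5)*conj(-1) + 1*(-1)*conj(-1) + 1*(1)*conj(1)]
      = (1/4)[(7) + (-5) + (1) + (1)] = 4/4 = 1
Dimension check: dim(rho) = sum (mult * dim) = 3*1 + 3*1 + 0*1 + 1*1 = 7 = chi_rho(e) = 7.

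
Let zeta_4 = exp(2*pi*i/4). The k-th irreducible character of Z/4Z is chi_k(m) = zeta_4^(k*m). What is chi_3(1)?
chi_3(1) = zeta_4^3 = -I

Justification: chi_3(1) = zeta_4^(3*1) = zeta_4^3. Since zeta_4^4 = 1, this equals zeta_4^3 = exp(2*pi*i*3/4) = -I.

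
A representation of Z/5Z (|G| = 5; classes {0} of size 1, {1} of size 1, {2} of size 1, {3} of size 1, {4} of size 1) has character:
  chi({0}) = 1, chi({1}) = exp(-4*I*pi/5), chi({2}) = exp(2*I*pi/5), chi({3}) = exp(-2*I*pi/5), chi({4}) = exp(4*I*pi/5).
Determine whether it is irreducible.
Irreducible: <chi, chi> = 1.

Argument: <chi, chi> = (1/|G|) sum_C |C| * |chi(C)|^2 = (1/5)[1*|1|^2 + 1*|exp(-4*I*pi/5)|^2 + 1*|exp(2*I*pi/5)|^2 + 1*|exp(-2*I*pi/5)|^2 + 1*|exp(4*I*pi/5)|^2]
  = (1/5)[(1) + (1) + (1) + (1) + (1)] = 5/5 = 1.
(Exp terms are combined using exp(i*s)*conj(exp(i*t)) = exp(i*(s-t)), and sums of them are collapsed using the identity that for every m > 1 the m distinct m-th roots of unity sum to 0, e.g. 1 + exp(2*I*pi/3) + exp(-2*I*pi/3) = 0.)
A character is irreducible iff <chi, chi> = 1, so this representation is irreducible.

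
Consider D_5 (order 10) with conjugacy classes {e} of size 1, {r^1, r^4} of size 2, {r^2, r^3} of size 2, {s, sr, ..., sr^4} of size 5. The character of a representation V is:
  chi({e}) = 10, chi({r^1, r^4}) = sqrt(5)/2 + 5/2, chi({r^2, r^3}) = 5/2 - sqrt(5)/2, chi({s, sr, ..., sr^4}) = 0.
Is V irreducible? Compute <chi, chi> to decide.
Not irreducible (reducible): <chi, chi> = 13 > 1.

Solution. <chi, chi> = (1/|G|) sum_C |C| * |chi(C)|^2 = (1/10)[1*|10|^2 + 2*|sqrt(5)/2 + 5/2|^2 + 2*|5/2 - sqrt(5)/2|^2 + 5*|0|^2]
  = (1/10)[(100) + (5*sqrt(5) + 15) + (15 - 5*sqrt(5)) + (0)] = 130/10 = 13.
A character is irreducible iff <chi, chi> = 1, so this representation is reducible.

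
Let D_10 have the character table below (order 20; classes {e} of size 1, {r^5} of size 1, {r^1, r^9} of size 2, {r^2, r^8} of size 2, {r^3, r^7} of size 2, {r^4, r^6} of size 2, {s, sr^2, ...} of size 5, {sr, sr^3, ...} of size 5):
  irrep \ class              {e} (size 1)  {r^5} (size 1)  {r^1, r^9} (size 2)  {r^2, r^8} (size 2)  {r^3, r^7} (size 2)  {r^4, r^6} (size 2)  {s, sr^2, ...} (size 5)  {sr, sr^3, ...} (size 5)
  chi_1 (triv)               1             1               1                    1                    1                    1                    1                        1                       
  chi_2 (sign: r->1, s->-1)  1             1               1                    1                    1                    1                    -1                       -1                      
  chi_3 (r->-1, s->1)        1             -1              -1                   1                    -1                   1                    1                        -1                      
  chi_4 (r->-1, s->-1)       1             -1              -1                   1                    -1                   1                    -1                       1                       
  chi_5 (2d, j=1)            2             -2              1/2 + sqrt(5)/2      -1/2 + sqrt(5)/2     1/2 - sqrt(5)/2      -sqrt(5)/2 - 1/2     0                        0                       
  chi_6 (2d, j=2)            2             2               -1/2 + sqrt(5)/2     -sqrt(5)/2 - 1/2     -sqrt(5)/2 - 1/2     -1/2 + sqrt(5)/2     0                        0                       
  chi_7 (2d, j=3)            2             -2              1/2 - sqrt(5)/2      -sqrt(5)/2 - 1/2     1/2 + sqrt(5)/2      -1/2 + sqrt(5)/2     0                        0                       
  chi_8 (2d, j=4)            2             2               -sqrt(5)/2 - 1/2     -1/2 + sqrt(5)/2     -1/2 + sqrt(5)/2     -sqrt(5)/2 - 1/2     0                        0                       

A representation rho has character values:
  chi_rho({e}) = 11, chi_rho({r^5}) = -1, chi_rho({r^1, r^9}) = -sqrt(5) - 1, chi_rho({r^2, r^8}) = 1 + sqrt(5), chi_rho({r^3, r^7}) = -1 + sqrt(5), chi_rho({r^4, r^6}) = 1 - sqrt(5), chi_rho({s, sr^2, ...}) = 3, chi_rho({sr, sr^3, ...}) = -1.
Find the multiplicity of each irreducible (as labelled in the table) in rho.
Multiplicities: chi_1: 1, chi_2: 0, chi_3: 2, chi_4: 0, chi_5: 1, chi_6: 0, chi_7: 1, chi_8: 2.

Use <chi_rho, chi> = (1/|G|) sum_C |C| * chi_rho(C) * conj(chi(C)) with |G| = 20 for each irreducible chi in the table:
  <chi_rho, chi_1> = (1/20)[1*(11)*conj(1) + 1*(-1)*conj(1) + 2*(-sqrt(5) - 1)*conj(1) + 2*(1 + sqrt(5))*conj(1) + 2*(-1 + sqrt(5))*conj(1) + 2*(1 - sqrt(5))*conj(1) + 5*(3)*conj(1) + 5*(-1)*conj(1)]
      = (1/20)[(11) + (-1) + (-2*sqrt(5) - 2) + (2 + 2*sqrt(5)) + (-2 + 2*sqrt(5)) + (2 - 2*sqrt(5)) + (15) + (-5)] = 20/20 = 1
  <chi_rho, chi_2> = (1/20)[1*(11)*conj(1) + 1*(-1)*conj(1) + 2*(-sqrt(5) - 1)*conj(1) + 2*(1 + sqrt(5))*conj(1) + 2*(-1 + sqrt(5))*conj(1) + 2*(1 - sqrt(5))*conj(1) + 5*(3)*conj(-1) + 5*(-1)*conj(-1)]
      = (1/20)[(11) + (-1) + (-2*sqrt(5) - 2) + (2 + 2*sqrt(5)) + (-2 + 2*sqrt(5)) + (2 - 2*sqrt(5)) + (-15) + (5)] = 0/20 = 0
  <chi_rho, chi_3> = (1/20)[1*(11)*conj(1) + 1*(-1)*conj(-1) + 2*(-sqrt(5) - 1)*conj(-1) + 2*(1 + sqrt(5))*conj(1) + 2*(-1 + sqrt(5))*conj(-1) + 2*(1 - sqrt(5))*conj(1) + 5*(3)*conj(1) + 5*(-1)*conj(-1)]
      = (1/20)[(11) + (1) + (2 + 2*sqrt(5)) + (2 + 2*sqrt(5)) + (2 - 2*sqrt(5)) + (2 - 2*sqrt(5)) + (15) + (5)] = 40/20 = 2
  <chi_rho, chi_4> = (1/20)[1*(11)*conj(1) + 1*(-1)*conj(-1) + 2*(-sqrt(5) - 1)*conj(-1) + 2*(1 + sqrt(5))*conj(1) + 2*(-1 + sqrt(5))*conj(-1) + 2*(1 - sqrt(5))*conj(1) + 5*(3)*conj(-1) + 5*(-1)*conj(1)]
      = (1/20)[(11) + (1) + (2 + 2*sqrt(5)) + (2 + 2*sqrt(5)) + (2 - 2*sqrt(5)) + (2 - 2*sqrt(5)) + (-15) + (-5)] = 0/20 = 0
  <chi_rho, chi_5> = (1/20)[1*(11)*conj(2) + 1*(-1)*conj(-2) + 2*(-sqrt(5) - 1)*conj(1/2 + sqrt(5)/2) + 2*(1 + sqrt(5))*conj(-1/2 + sqrt(5)/2) + 2*(-1 + sqrt(5))*conj(1/2 - sqrt(5)/2) + 2*(1 - sqrt(5))*conj(-sqrt(5)/2 - 1/2) + 5*(3)*conj(0) + 5*(-1)*conj(0)]
      = (1/20)[(22) + (2) + (-6 - 2*sqrt(5)) + (4) + (-6 + 2*sqrt(5)) + (4) + (0) + (0)] = 20/20 = 1
  <chi_rho, chi_6> = (1/20)[1*(11)*conj(2) + 1*(-1)*conj(2) + 2*(-sqrt(5) - 1)*conj(-1/2 + sqrt(5)/2) + 2*(1 + sqrt(5))*conj(-sqrt(5)/2 - 1/2) + 2*(-1 + sqrt(5))*conj(-sqrt(5)/2 - 1/2) + 2*(1 - sqrt(5))*conj(-1/2 + sqrt(5)/2) + 5*(3)*conj(0) + 5*(-1)*conj(0)]
      = (1/20)[(22) + (-2) + (-4) + (-6 - 2*sqrt(5)) + (-4) + (-6 + 2*sqrt(5)) + (0) + (0)] = 0/20 = 0
  <chi_rho, chi_7> = (1/20)[1*(11)*conj(2) + 1*(-1)*conj(-2) + 2*(-sqrt(5) - 1)*conj(1/2 - sqrt(5)/2) + 2*(1 + sqrt(5))*conj(-sqrt(5)/2 - 1/2) + 2*(-1 + sqrt(5))*conj(1/2 + sqrt(5)/2) + 2*(1 - sqrt(5))*conj(-1/2 + sqrt(5)/2) + 5*(3)*conj(0) + 5*(-1)*conj(0)]
      = (1/20)[(22) + (2) + (4) + (-6 - 2*sqrt(5)) + (4) + (-6 + 2*sqrt(5)) + (0) + (0)] = 20/20 = 1
  <chi_rho, chi_8> = (1/20)[1*(11)*conj(2) + 1*(-1)*conj(2) + 2*(-sqrt(5) - 1)*conj(-sqrt(5)/2 - 1/2) + 2*(1 + sqrt(5))*conj(-1/2 + sqrt(5)/2) + 2*(-1 + sqrt(5))*conj(-1/2 + sqrt(5)/2) + 2*(1 - sqrt(5))*conj(-sqrt(5)/2 - 1/2) + 5*(3)*conj(0) + 5*(-1)*conj(0)]
      = (1/20)[(22) + (-2) + (2*sqrt(5) + 6) + (4) + (6 - 2*sqrt(5)) + (4) + (0) + (0)] = 40/20 = 2
Dimension check: dim(rho) = sum (mult * dim) = 1*1 + 0*1 + 2*1 + 0*1 + 1*2 + 0*2 + 1*2 + 2*2 = 11 = chi_rho(e) = 11.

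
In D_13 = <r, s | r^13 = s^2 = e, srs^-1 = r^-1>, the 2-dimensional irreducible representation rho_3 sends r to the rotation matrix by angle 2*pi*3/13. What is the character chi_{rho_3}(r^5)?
chi_{rho_3}(r^5) = 2*cos(2*pi*3*5/13) = 2*cos(30*pi/13)

Details: rho_3(r^5) is rotation by angle 2*pi*3*5/13, whose trace is 2*cos(2*pi*3*5/13) = 2*cos(30*pi/13).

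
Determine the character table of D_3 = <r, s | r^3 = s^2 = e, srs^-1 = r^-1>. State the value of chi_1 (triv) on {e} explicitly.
Conjugacy classes: {e} of size 1, {r^1, r^2} of size 2, {s, sr, ..., sr^2} of size 3.
Character table:
  irrep \ class              {e} (size 1)  {r^1, r^2} (size 2)  {s, sr, ..., sr^2} (size 3)
  chi_1 (triv)               1             1                    1                          
  chi_2 (sign: r->1, s->-1)  1             1                    -1                         
  chi_3 (2d, j=1)            2             -1                   0                          

Spot check: chi_1 (triv) on {e} = 1.

Proof sketch: D_3 has order 2*3 = 6 with 3 conjugacy classes, hence 3 irreducibles. Sum of squared dims 1 + 1 + 4 = 6 = |G|. Linear characters come from the abelianisation; the 2-dimensional irreps have character r^k -> 2*cos(2*pi*j*k/3), reflections -> 0.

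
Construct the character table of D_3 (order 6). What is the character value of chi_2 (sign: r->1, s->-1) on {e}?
Conjugacy classes: {e} of size 1, {r^1, r^2} of size 2, {s, sr, ..., sr^2} of size 3.
Character table:
  irrep \ class              {e} (size 1)  {r^1, r^2} (size 2)  {s, sr, ..., sr^2} (size 3)
  chi_1 (triv)               1             1                    1                          
  chi_2 (sign: r->1, s->-1)  1             1                    -1                         
  chi_3 (2d, j=1)            2             -1                   0                          

Spot check: chi_2 (sign: r->1, s->-1) on {e} = 1.

Details: D_3 has order 2*3 = 6 with 3 conjugacy classes, hence 3 irreducibles. Sum of squared dims 1 + 1 + 4 = 6 = |G|. Linear characters come from the abelianisation; the 2-dimensional irreps have character r^k -> 2*cos(2*pi*j*k/3), reflections -> 0.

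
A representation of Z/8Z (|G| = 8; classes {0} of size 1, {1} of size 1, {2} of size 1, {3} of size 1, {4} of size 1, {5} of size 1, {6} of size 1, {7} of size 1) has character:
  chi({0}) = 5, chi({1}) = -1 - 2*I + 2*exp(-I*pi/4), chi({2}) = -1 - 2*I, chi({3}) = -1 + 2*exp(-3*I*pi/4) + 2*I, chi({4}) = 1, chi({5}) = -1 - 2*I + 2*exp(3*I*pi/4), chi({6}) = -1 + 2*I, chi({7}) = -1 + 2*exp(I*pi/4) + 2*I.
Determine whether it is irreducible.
Not irreducible (reducible): <chi, chi> = 9 > 1.

Justification: <chi, chi> = (1/|G|) sum_C |C| * |chi(C)|^2 = (1/8)[1*|5|^2 + 1*|-1 - 2*I + 2*exp(-I*pi/4)|^2 + 1*|-1 - 2*I|^2 + 1*|-1 + 2*exp(-3*I*pi/4) + 2*I|^2 + 1*|1|^2 + 1*|-1 - 2*I + 2*exp(3*I*pi/4)|^2 + 1*|-1 + 2*I|^2 + 1*|-1 + 2*exp(I*pi/4) + 2*I|^2]
  = (1/8)[(25) + (9 - 4*exp(3*I*pi/4) - 2*exp(-I*pi/4) + 2*exp(I*pi/4)) + (5) + (9 + 2*exp(-3*I*pi/4) - 2*exp(3*I*pi/4) - 4*exp(-I*pi/4)) + (1) + (9 + 2*exp(-3*I*pi/4) - 2*exp(3*I*pi/4) - 4*exp(-I*pi/4)) + (5) + (9 - 4*exp(3*I*pi/4) - 2*exp(-I*pi/4) + 2*exp(I*pi/4))] = 72/8 = 9.
(Exp terms are combined using exp(i*s)*conj(exp(i*t)) = exp(i*(s-t)), and sums of them are collapsed using the identity that for every m > 1 the m distinct m-th roots of unity sum to 0, e.g. 1 + exp(2*I*pi/3) + exp(-2*I*pi/3) = 0.)
A character is irreducible iff <chi, chi> = 1, so this representation is reducible.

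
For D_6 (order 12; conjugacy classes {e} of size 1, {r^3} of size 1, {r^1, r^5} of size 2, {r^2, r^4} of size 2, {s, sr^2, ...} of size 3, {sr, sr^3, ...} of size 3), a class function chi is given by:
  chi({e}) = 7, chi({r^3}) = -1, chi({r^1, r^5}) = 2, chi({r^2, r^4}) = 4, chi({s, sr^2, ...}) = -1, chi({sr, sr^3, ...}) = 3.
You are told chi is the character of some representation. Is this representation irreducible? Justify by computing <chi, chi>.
Not irreducible (reducible): <chi, chi> = 10 > 1.

Explanation: <chi, chi> = (1/|G|) sum_C |C| * |chi(C)|^2 = (1/12)[1*|7|^2 + 1*|-1|^2 + 2*|2|^2 + 2*|4|^2 + 3*|-1|^2 + 3*|3|^2]
  = (1/12)[(49) + (1) + (8) + (32) + (3) + (27)] = 120/12 = 10.
A character is irreducible iff <chi, chi> = 1, so this representation is reducible.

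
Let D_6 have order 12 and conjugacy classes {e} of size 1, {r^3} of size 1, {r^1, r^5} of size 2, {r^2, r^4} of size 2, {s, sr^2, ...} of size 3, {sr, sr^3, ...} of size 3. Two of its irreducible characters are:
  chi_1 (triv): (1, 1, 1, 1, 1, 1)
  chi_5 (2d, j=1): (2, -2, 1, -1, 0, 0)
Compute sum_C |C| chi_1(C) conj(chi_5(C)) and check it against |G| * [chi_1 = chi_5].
Sum = 0; so <chi_1, chi_5> = 0 (distinct irreducibles are orthogonal).

Details: Compute term by term over conjugacy classes (|C| * chi_1(C) * conj(chi_5(C))):
  1*(1)*conj(2) + 1*(1)*conj(-2) + 2*(1)*conj(1) + 2*(1)*conj(-1) + 3*(1)*conj(0) + 3*(1)*conj(0)
  = (2) + (-2) + (2) + (-2) + (0) + (0)
  = 0.
Dividing by |G| = 12 gives 0/12 = 0, matching the row-orthogonality relation <chi_1, chi_5> = [chi_1 = chi_5].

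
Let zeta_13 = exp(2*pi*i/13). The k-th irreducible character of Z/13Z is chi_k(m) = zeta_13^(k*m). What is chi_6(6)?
chi_6(6) = zeta_13^36 = exp(-6*I*pi/13)

chi_6(6) = zeta_13^(6*6) = zeta_13^36. Since zeta_13^13 = 1, this equals zeta_13^10 = exp(2*pi*i*10/13) = exp(-6*I*pi/13).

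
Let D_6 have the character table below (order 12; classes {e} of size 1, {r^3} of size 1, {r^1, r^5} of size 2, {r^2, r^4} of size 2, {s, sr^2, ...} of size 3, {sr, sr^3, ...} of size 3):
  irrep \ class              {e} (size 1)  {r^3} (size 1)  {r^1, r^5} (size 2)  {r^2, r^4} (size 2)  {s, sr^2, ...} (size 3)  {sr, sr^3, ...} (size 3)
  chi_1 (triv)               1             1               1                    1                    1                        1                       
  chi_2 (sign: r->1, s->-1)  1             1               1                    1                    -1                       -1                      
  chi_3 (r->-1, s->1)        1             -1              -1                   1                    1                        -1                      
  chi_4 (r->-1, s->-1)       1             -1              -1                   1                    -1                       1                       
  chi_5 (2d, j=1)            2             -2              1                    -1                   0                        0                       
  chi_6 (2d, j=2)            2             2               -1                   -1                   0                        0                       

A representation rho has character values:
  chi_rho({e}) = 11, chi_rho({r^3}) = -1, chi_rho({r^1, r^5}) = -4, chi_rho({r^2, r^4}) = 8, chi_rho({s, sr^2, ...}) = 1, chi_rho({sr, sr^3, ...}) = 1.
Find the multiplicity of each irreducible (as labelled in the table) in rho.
Multiplicities: chi_1: 2, chi_2: 1, chi_3: 3, chi_4: 3, chi_5: 0, chi_6: 1.

Reasoning: Use <chi_rho, chi> = (1/|G|) sum_C |C| * chi_rho(C) * conj(chi(C)) with |G| = 12 for each irreducible chi in the table:
  <chi_rho, chi_1> = (1/12)[1*(11)*conj(1) + 1*(-1)*conj(1) + 2*(-4)*conj(1) + 2*(8)*conj(1) + 3*(1)*conj(1) + 3*(1)*conj(1)]
      = (1/12)[(11) + (-1) + (-8) + (16) + (3) + (3)] = 24/12 = 2
  <chi_rho, chi_2> = (1/12)[1*(11)*conj(1) + 1*(-1)*conj(1) + 2*(-4)*conj(1) + 2*(8)*conj(1) + 3*(1)*conj(-1) + 3*(1)*conj(-1)]
      = (1/12)[(11) + (-1) + (-8) + (16) + (-3) + (-3)] = 12/12 = 1
  <chi_rho, chi_3> = (1/12)[1*(11)*conj(1) + 1*(-1)*conj(-1) + 2*(-4)*conj(-1) + 2*(8)*conj(1) + 3*(1)*conj(1) + 3*(1)*conj(-1)]
      = (1/12)[(11) + (1) + (8) + (16) + (3) + (-3)] = 36/12 = 3
  <chi_rho, chi_4> = (1/12)[1*(11)*conj(1) + 1*(-1)*conj(-1) + 2*(-4)*conj(-1) + 2*(8)*conj(1) + 3*(1)*conj(-1) + 3*(1)*conj(1)]
      = (1/12)[(11) + (1) + (8) + (16) + (-3) + (3)] = 36/12 = 3
  <chi_rho, chi_5> = (1/12)[1*(11)*conj(2) + 1*(-1)*conj(-2) + 2*(-4)*conj(1) + 2*(8)*conj(-1) + 3*(1)*conj(0) + 3*(1)*conj(0)]
      = (1/12)[(22) + (2) + (-8) + (-16) + (0) + (0)] = 0/12 = 0
  <chi_rho, chi_6> = (1/12)[1*(11)*conj(2) + 1*(-1)*conj(2) + 2*(-4)*conj(-1) + 2*(8)*conj(-1) + 3*(1)*conj(0) + 3*(1)*conj(0)]
      = (1/12)[(22) + (-2) + (8) + (-16) + (0) + (0)] = 12/12 = 1
Dimension check: dim(rho) = sum (mult * dim) = 2*1 + 1*1 + 3*1 + 3*1 + 0*2 + 1*2 = 11 = chi_rho(e) = 11.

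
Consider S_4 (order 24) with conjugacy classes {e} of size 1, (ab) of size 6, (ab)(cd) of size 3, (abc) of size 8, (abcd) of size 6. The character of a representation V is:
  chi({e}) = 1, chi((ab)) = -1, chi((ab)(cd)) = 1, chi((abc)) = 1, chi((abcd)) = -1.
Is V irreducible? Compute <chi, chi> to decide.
Irreducible: <chi, chi> = 1.

Proof sketch: <chi, chi> = (1/|G|) sum_C |C| * |chi(C)|^2 = (1/24)[1*|1|^2 + 6*|-1|^2 + 3*|1|^2 + 8*|1|^2 + 6*|-1|^2]
  = (1/24)[(1) + (6) + (3) + (8) + (6)] = 24/24 = 1.
A character is irreducible iff <chi, chi> = 1, so this representation is irreducible.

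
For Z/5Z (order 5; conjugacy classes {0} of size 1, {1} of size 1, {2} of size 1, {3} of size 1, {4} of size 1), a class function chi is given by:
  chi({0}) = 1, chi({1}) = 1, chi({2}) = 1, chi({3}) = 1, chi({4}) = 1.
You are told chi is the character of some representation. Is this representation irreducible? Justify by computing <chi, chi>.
Irreducible: <chi, chi> = 1.

Reasoning: <chi, chi> = (1/|G|) sum_C |C| * |chi(C)|^2 = (1/5)[1*|1|^2 + 1*|1|^2 + 1*|1|^2 + 1*|1|^2 + 1*|1|^2]
  = (1/5)[(1) + (1) + (1) + (1) + (1)] = 5/5 = 1.
(Exp terms are combined using exp(i*s)*conj(exp(i*t)) = exp(i*(s-t)), and sums of them are collapsed using the identity that for every m > 1 the m distinct m-th roots of unity sum to 0, e.g. 1 + exp(2*I*pi/3) + exp(-2*I*pi/3) = 0.)
A character is irreducible iff <chi, chi> = 1, so this representation is irreducible.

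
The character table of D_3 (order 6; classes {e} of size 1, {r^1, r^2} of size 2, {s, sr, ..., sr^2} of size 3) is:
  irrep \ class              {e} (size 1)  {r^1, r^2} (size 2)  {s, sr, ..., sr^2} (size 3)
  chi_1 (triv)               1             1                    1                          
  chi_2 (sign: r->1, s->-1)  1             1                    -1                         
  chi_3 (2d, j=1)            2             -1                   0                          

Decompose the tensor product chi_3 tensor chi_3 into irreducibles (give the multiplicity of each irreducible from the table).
chi_3 tensor chi_3 = chi_1 + chi_2 + chi_3 (all other irreducibles have multiplicity 0).

Solution. The character of a tensor product is the pointwise product (chi_3 * chi_3)(C) = chi_3(C) * chi_3(C):
  {e}: (2)*(2), {r^1, r^2}: (-1)*(-1), {s, sr, ..., sr^2}: (0)*(0)
so (chi_3 * chi_3) takes values
  {e} -> 4, {r^1, r^2} -> 1, {s, sr, ..., sr^2} -> 0.
Now take the inner product of this character with each irreducible chi from the table, <chi_3*chi_3, chi> = (1/6) sum_C |C| (chi_3*chi_3)(C) conj(chi(C)):
  <chi_3*chi_3, chi_1> = (1/6)[1*(4)*conj(1) + 2*(1)*conj(1) + 3*(0)*conj(1)]
      = (1/6)[(4) + (2) + (0)] = 6/6 = 1
  <chi_3*chi_3, chi_2> = (1/6)[1*(4)*conj(1) + 2*(1)*conj(1) + 3*(0)*conj(-1)]
      = (1/6)[(4) + (2) + (0)] = 6/6 = 1
  <chi_3*chi_3, chi_3> = (1/6)[1*(4)*conj(2) + 2*(1)*conj(-1) + 3*(0)*conj(0)]
      = (1/6)[(8) + (-2) + (0)] = 6/6 = 1
Hence the multiplicities are chi_1: 1, chi_2: 1, chi_3: 1. Dimension check: dim(chi_3)*dim(chi_3) = 2*2 = 4 and sum (mult * dim) = 1*1 + 1*1 + 1*2 = 4.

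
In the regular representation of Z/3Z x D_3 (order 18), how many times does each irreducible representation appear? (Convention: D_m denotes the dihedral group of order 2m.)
Each irreducible V_i of dimension d_i appears with multiplicity d_i, i.e. rho_reg = (direct sum over all irreducibles V_i) d_i V_i. The irreducible dimensions for Z/3Z x D_3 are 1, 1, 1, 1, 1, 1, 2, 2, 2: 6 irreducibles of dimension 1, each with multiplicity 1; 3 irreducibles of dimension 2, each with multiplicity 2. Total dimension 6*1*1 + 3*2*2 = 18 = |G|.

Why: General theorem: in the regular representation of a finite group G, each irreducible appears with multiplicity equal to its dimension. Check: dim(rho_reg) = sum d_i^2 = 1 + 1 + 1 + 1 + 1 + 1 + 4 + 4 + 4 = 18 = |G|.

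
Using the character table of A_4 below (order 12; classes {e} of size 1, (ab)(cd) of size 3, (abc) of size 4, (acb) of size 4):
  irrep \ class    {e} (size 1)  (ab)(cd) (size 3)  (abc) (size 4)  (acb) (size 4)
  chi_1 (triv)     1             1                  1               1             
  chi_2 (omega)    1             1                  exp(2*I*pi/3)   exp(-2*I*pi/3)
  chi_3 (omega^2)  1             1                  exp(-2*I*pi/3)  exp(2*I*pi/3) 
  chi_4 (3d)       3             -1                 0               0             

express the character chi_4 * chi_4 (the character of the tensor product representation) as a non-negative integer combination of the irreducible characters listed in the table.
chi_4 tensor chi_4 = chi_1 + chi_2 + chi_3 + 2*chi_4 (all other irreducibles have multiplicity 0).

Argument: The character of a tensor product is the pointwise product (chi_4 * chi_4)(C) = chi_4(C) * chi_4(C):
  {e}: (3)*(3), (ab)(cd): (-1)*(-1), (abc): (0)*(0), (acb): (0)*(0)
so (chi_4 * chi_4) takes values
  {e} -> 9, (ab)(cd) -> 1, (abc) -> 0, (acb) -> 0.
Now take the inner product of this character with each irreducible chi from the table, <chi_4*chi_4, chi> = (1/12) sum_C |C| (chi_4*chi_4)(C) conj(chi(C)):
  <chi_4*chi_4, chi_1> = (1/12)[1*(9)*conj(1) + 3*(1)*conj(1) + 4*(0)*conj(1) + 4*(0)*conj(1)]
      = (1/12)[(9) + (3) + (0) + (0)] = 12/12 = 1
  <chi_4*chi_4, chi_2> = (1/12)[1*(9)*conj(1) + 3*(1)*conj(1) + 4*(0)*conj(exp(2*I*pi/3)) + 4*(0)*conj(exp(-2*I*pi/3))]
      = (1/12)[(9) + (3) + (0) + (0)] = 12/12 = 1
  <chi_4*chi_4, chi_3> = (1/12)[1*(9)*conj(1) + 3*(1)*conj(1) + 4*(0)*conj(exp(-2*I*pi/3)) + 4*(0)*conj(exp(2*I*pi/3))]
      = (1/12)[(9) + (3) + (0) + (0)] = 12/12 = 1
  <chi_4*chi_4, chi_4> = (1/12)[1*(9)*conj(3) + 3*(1)*conj(-1) + 4*(0)*conj(0) + 4*(0)*conj(0)]
      = (1/12)[(27) + (-3) + (0) + (0)] = 24/12 = 2
(Exp terms are combined using exp(i*s)*conj(exp(i*t)) = exp(i*(s-t)), and sums of them are collapsed using the identity that for every m > 1 the m distinct m-th roots of unity sum to 0, e.g. 1 + exp(2*I*pi/3) + exp(-2*I*pi/3) = 0.)
Hence the multiplicities are chi_1: 1, chi_2: 1, chi_3: 1, chi_4: 2. Dimension check: dim(chi_4)*dim(chi_4) = 3*3 = 9 and sum (mult * dim) = 1*1 + 1*1 + 1*1 + 2*3 = 9.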